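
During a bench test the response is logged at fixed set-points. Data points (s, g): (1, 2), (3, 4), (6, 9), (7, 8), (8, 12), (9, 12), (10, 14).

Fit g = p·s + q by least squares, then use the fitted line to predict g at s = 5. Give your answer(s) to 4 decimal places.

Setting ∂/∂p … = 0 gives: 340·p + 44·q = 468;  44·p + 7·q = 61.
Eliminating q: 7·(row 1) − 44·(row 2) gives 444·p = 7·468 − 44·61 = 592, so p = 4/3.
Then q = (61 − 44·(4/3))/7 = 1/3.
At s = 5: ĝ = (4/3)·(5) + (1/3)·(1) = 7.

ĝ = 7.0000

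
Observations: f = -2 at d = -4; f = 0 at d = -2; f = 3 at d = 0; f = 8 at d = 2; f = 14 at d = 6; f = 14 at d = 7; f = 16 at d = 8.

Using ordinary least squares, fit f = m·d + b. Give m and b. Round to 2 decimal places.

AᵀA·[m, b]ᵀ = Aᵀf reads: 173·m + 17·b = 334;  17·m + 7·b = 53.
Δ = 173·7 − 17² = 922.
m = (334·7 − 17·53)/922 = 1437/922; b = (173·53 − 17·334)/922 = 3491/922.

m = 1.56, b = 3.79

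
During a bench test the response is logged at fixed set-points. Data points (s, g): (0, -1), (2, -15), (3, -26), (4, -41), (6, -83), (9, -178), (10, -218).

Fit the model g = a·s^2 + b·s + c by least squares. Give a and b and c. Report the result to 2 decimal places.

The normal equations are: 18210·a + 2044·b + 246·c = -40156;  2044·a + 246·b + 34·c = -4552;  246·a + 34·b + 7·c = -562.
Row-reducing yields a = -179492/91601, b = -179438/91601, c = -174834/91601.

a = -1.96, b = -1.96, c = -1.91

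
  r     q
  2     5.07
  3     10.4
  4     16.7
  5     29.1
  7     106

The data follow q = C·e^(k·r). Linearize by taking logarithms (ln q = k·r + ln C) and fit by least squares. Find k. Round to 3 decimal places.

With ln qᵢ as the transformed response and rᵢ as the regressor:
Σr = 21.0000, Σ(r)² = 103.0000, Σln q = 14.8147, Σr·ln q = 71.0315.
Equations: 103.0000·k + 21.0000·ln C = 71.0315;  21.0000·k + 5·ln C = 14.8147.
Slope k = (n·Σr·ln q − Σr·Σln q)/(n·Σ(r)² − (Σr)²) = (5·71.0315 − 21.0000·14.8147)/74.0000 = 0.59524; ln C = (Σln q − k·Σr)/n = 0.46292.

k = 0.595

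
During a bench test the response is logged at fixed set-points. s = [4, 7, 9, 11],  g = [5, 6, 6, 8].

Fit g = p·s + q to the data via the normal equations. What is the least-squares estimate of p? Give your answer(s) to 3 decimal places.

p = 0.383

The normal system AᵀA·[p, q]ᵀ = Aᵀg is [[267, 31]; [31, 4]]·[p, q]ᵀ = [204, 25]ᵀ.
det = 267·4 − 31² = 107.
p = (204·4 − 31·25)/107 = 41/107; q = (267·25 − 31·204)/107 = 351/107.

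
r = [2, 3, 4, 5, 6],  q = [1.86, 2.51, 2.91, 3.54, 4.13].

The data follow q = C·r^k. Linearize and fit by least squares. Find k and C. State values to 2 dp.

Let Y = ln q. Fitting Y = k·ln r + ln C by least squares:
Σln r = 6.5793, Σ(ln r)² = 9.4099, Σln q = 5.2914, Σln r·ln q = 7.4977.
Normal system: [[9.4099, 6.5793]; [6.5793, 5]]·[k, ln C]ᵀ = [7.4977, 5.2914]ᵀ.
Slope k = (n·Σln r·ln q − Σln r·Σln q)/(n·Σ(ln r)² − (Σln r)²) = (5·7.4977 − 6.5793·5.2914)/3.7630 = 0.71086; ln C = (Σln q − k·Σln r)/n = 0.12289, so C = exp(0.12289) = 1.13077.

k = 0.71, C = 1.13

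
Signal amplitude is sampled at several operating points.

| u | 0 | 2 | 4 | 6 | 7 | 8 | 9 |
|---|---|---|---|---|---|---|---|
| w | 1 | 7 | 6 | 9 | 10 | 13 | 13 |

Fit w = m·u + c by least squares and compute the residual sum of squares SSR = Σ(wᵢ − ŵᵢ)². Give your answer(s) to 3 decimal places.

Forming AᵀA = [[250, 36]; [36, 7]] and Aᵀw = [383, 59]ᵀ gives AᵀA·[m, c]ᵀ = Aᵀw.
Eliminating c: 7·(row 1) − 36·(row 2) gives 454·m = 7·383 − 36·59 = 557, so m = 557/454.
Then c = (59 − 36·(557/454))/7 = 481/227.
Residuals: -254/227, 551/227, -233/227, -109/227, -321/454, 242/227, -73/454; SSR = 4581/454.

SSR = 10.090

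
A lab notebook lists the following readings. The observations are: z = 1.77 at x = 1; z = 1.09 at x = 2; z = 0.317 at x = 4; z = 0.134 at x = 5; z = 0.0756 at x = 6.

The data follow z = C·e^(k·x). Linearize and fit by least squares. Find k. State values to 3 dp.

Linearized form: ln z = k·x + ln C. From the 5 transformed points,
AᵀA = [[82.0000, 18.0000]; [18.0000, 5]], rhs = [-29.3955, -5.0839]ᵀ  (here Σx = 18.0000, Σ(x)² = 82.0000, Σln z = -5.0839, Σx·ln z = -29.3955).
Slope k = (n·Σx·ln z − Σx·Σln z)/(n·Σ(x)² − (Σx)²) = (5·-29.3955 − 18.0000·-5.0839)/86.0000 = -0.64496; ln C = (Σln z − k·Σx)/n = 1.30509.

k = -0.645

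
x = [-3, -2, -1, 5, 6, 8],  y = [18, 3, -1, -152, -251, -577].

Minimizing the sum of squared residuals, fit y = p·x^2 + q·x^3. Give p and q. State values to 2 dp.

Normal-equation sums: Σx^2·x^2 = 6115, Σx^2·x^3 = 43393, Σx^3·x^3 = 325219.
For Aᵀy: Σx^2·y = -49591, Σx^3·y = -369149.
So AᵀA·[p, q]ᵀ = Aᵀy: [[6115, 43393]; [43393, 325219]]·[p, q]ᵀ = [-49591, -369149]ᵀ.
det = 6115·325219 − 43393² = 105761736.
p = ((-49591)·325219 − 43393·(-369149))/105761736 = -13681609/13220217; q = (6115·(-369149) − 43393·(-49591))/105761736 = -13180484/13220217.

p = -1.03, q = -1.00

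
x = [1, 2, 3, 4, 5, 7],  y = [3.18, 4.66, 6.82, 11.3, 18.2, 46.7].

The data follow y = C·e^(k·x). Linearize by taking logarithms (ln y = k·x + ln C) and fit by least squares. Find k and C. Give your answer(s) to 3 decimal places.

k = 0.453, C = 1.893

With ln yᵢ as the transformed response and xᵢ as the regressor:
AᵀA = [[104.0000, 22.0000]; [22.0000, 6]], rhs = [61.1070, 13.7857]ᵀ  (here Σx = 22.0000, Σ(x)² = 104.0000, Σln y = 13.7857, Σx·ln y = 61.1070).
Solving (det = 140.0000): k = 0.45254, ln C = 0.63829, so C = exp(0.63829) = 1.89325.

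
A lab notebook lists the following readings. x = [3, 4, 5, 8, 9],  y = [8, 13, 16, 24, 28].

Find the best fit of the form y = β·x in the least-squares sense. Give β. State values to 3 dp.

The normal equations are: 195·β = 600.
β = 600/195 = 3.07692.

β = 3.077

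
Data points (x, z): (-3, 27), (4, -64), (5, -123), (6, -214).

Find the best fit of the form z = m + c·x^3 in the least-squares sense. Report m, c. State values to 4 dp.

m = 0.0847, c = -0.9903

Normal-equation sums: Σ1 = 4, Σx^3 = 378, Σx^3·x^3 = 67106.
Moment sums: Σz = -374, Σx^3·z = -66424.
Determinant 4·67106 − 378² = 125540.
m = ((-374)·67106 − 378·(-66424))/125540 = 2657/31385; c = (4·(-66424) − 378·(-374))/125540 = -31081/31385.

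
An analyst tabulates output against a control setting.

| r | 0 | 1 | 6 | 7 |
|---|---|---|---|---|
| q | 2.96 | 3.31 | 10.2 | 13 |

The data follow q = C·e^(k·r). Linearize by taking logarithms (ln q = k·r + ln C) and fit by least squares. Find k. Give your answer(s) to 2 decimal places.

Linearized form: ln q = k·r + ln C. From the 4 transformed points,
AᵀA = [[86.0000, 14.0000]; [14.0000, 4]], rhs = [33.0859, 7.1695]ᵀ  (here Σr = 14.0000, Σ(r)² = 86.0000, Σln q = 7.1695, Σr·ln q = 33.0859).
Slope k = (n·Σr·ln q − Σr·Σln q)/(n·Σ(r)² − (Σr)²) = (4·33.0859 − 14.0000·7.1695)/148.0000 = 0.21602; ln C = (Σln q − k·Σr)/n = 1.03630.

k = 0.22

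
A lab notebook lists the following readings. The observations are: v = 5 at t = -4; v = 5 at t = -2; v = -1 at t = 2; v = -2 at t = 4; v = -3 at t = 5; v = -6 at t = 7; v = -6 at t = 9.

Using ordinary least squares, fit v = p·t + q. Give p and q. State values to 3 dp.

p = -0.962, q = 1.744

Compute the Gram sums: Σt·t = 195, Σt = 21, Σ1 = 7.
Right-hand side: Σt·v = -151, Σv = -8.
So AᵀA·[p, q]ᵀ = Aᵀv: [[195, 21]; [21, 7]]·[p, q]ᵀ = [-151, -8]ᵀ.
Determinant 195·7 − 21² = 924.
p = ((-151)·7 − 21·(-8))/924 = -127/132; q = (195·(-8) − 21·(-151))/924 = 537/308.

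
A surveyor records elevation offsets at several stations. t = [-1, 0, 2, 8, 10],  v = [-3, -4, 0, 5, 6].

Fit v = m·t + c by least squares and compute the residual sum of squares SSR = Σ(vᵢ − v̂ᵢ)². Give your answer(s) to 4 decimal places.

SSR = 3.1632

MᵀM·[m, c]ᵀ = Mᵀv reads: 169·m + 19·c = 103;  19·m + 5·c = 4.
(Σt·t = 169, Σt = 19, Σ1 = 5, Σt·v = 103, Σv = 4.)
Eliminating c: 5·(row 1) − 19·(row 2) gives 484·m = 5·103 − 19·4 = 439, so m = 439/484.
Then c = (4 − 19·(439/484))/5 = -1281/484.
Residuals: 67/121, -655/484, 403/484, 189/484, -205/484; SSR = 1531/484.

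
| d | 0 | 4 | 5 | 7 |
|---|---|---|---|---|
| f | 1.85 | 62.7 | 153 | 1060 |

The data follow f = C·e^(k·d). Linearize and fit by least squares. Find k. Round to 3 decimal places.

Linearized form: ln f = k·d + ln C. From the 4 transformed points,
Sums: Σd = 16.0000, Σ(d)² = 90.0000, Σln f = 16.7500, Σd·ln f = 90.4678.
Normal system: [[90.0000, 16.0000]; [16.0000, 4]]·[k, ln C]ᵀ = [90.4678, 16.7500]ᵀ.
Slope k = (n·Σd·ln f − Σd·Σln f)/(n·Σ(d)² − (Σd)²) = (4·90.4678 − 16.0000·16.7500)/104.0000 = 0.90261; ln C = (Σln f − k·Σd)/n = 0.57708.

k = 0.903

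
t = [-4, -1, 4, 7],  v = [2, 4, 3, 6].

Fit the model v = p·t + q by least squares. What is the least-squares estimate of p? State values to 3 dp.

p = 0.267

Entries of MᵀM: Σt·t = 82, Σt = 6, Σ1 = 4.
Right-hand side: Σt·v = 42, Σv = 15.
Normal equations: [[82, 6]; [6, 4]]·[p, q]ᵀ = [42, 15]ᵀ.
det = 82·4 − 6² = 292.
p = (42·4 − 6·15)/292 = 39/146; q = (82·15 − 6·42)/292 = 489/146.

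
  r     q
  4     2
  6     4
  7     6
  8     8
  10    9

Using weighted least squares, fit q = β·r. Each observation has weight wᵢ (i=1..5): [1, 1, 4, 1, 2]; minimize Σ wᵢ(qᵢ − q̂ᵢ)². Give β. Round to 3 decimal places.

β = 0.867

The normal equations are: 512·β = 444.
Hence β = 444 / 512 ≈ 0.867188.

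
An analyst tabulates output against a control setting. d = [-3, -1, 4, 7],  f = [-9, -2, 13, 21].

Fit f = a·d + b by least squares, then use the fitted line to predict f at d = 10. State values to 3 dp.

With design matrix M, MᵀM = [[75, 7]; [7, 4]] and Mᵀf = [228, 23]ᵀ.
det = 75·4 − 7² = 251.
a = (228·4 − 7·23)/251 = 751/251; b = (75·23 − 7·228)/251 = 129/251.
At d = 10: f̂ = (751/251)·(10) + (129/251)·(1) = 7639/251.

f̂ = 30.434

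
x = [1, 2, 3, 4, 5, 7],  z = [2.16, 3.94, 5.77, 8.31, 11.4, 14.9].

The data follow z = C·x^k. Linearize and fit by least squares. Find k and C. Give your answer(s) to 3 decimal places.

k = 1.019, C = 2.042

Let Y = ln z. Fitting Y = k·ln x + ln C by least squares:
Σln x = 6.7334, Σ(ln x)² = 9.9861, Σln z = 11.1464, Σln x·ln z = 14.9847.
Equations: 9.9861·k + 6.7334·ln C = 14.9847;  6.7334·k + 6·ln C = 11.1464.
Slope k = (n·Σln x·ln z − Σln x·Σln z)/(n·Σ(ln x)² − (Σln x)²) = (6·14.9847 − 6.7334·11.1464)/14.5777 = 1.01903; ln C = (Σln z − k·Σln x)/n = 0.71414, so C = exp(0.71414) = 2.04244.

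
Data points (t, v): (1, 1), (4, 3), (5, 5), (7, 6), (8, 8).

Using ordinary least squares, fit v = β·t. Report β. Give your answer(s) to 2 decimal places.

β = 0.93

Forming AᵀA = [[155]] and Aᵀv = [144]ᵀ gives AᵀA·[β]ᵀ = Aᵀv.
Hence β = 144 / 155 ≈ 0.929032.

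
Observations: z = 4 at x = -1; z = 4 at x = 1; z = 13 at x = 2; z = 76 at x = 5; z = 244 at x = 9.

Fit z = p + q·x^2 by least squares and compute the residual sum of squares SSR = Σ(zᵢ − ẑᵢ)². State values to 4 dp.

MᵀM·[p, q]ᵀ = Mᵀz reads: 5·p + 112·q = 341;  112·p + 7204·q = 21724.
det = 5·7204 − 112² = 23476.
p = (341·7204 − 112·21724)/23476 = 1; q = (5·21724 − 112·341)/23476 = 3.
Residuals: 0, 0, 0, 0, 0; SSR = 0.

SSR = 0.0000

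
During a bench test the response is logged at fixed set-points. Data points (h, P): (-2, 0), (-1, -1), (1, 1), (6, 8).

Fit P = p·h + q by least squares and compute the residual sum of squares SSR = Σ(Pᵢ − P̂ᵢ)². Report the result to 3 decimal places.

MᵀM·[p, q]ᵀ = MᵀP reads: 42·p + 4·q = 50;  4·p + 4·q = 8.
(Σh·h = 42, Σh = 4, Σ1 = 4, Σh·P = 50, ΣP = 8.)
Eliminating q: 4·(row 1) − 4·(row 2) gives 152·p = 4·50 − 4·8 = 168, so p = 21/19.
Then q = (8 − 4·(21/19))/4 = 17/19.
Residuals: 25/19, -15/19, -1, 9/19; SSR = 68/19.

SSR = 3.579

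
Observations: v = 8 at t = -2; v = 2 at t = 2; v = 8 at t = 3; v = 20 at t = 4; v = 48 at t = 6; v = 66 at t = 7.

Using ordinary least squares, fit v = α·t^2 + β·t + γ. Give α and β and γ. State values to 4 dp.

α = 1.5758, β = -1.3463, γ = -1.1688

Compute the Gram sums: Σt^2·t^2 = 4066, Σt^2·t = 650, Σt^2 = 118, Σt·t = 118, Σt = 20, Σ1 = 6.
Right-hand side: Σt^2·v = 5394, Σt·v = 842, Σv = 152.
XᵀX·[α, β, γ]ᵀ = Xᵀv becomes [[4066, 650, 118]; [650, 118, 20]; [118, 20, 6]]·[α, β, γ]ᵀ = [5394, 842, 152]ᵀ.
Solving the 3×3 system (Gaussian elimination) gives α = 52/33, β = -311/231, γ = -90/77.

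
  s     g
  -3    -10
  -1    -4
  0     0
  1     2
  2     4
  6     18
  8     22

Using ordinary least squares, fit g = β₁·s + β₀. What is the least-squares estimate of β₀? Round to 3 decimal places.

β₀ = -0.918

Sums needed: Σs·s = 115, Σs = 13, Σ1 = 7.
And Σs·g = 328, Σg = 32.
det = 115·7 − 13² = 636.
β₁ = (328·7 − 13·32)/636 = 470/159; β₀ = (115·32 − 13·328)/636 = -146/159.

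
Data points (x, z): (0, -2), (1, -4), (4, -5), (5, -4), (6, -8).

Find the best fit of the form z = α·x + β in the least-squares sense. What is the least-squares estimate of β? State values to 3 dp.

β = -2.403

Compute the Gram sums: Σx·x = 78, Σx = 16, Σ1 = 5.
For Mᵀz: Σx·z = -92, Σz = -23.
Eliminating β: 5·(row 1) − 16·(row 2) gives 134·α = 5·(-92) − 16·(-23) = -92, so α = -46/67.
Then β = ((-23) − 16·(-46/67))/5 = -161/67.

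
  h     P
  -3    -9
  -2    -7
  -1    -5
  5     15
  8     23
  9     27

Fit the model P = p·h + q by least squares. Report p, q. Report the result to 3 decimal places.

With design matrix X, XᵀX = [[184, 16]; [16, 6]] and XᵀP = [548, 44]ᵀ.
Determinant 184·6 − 16² = 848.
p = (548·6 − 16·44)/848 = 323/106; q = (184·44 − 16·548)/848 = -42/53.

p = 3.047, q = -0.792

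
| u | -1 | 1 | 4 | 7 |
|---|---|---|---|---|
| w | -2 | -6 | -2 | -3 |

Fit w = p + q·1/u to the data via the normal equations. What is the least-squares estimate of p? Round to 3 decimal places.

p = -3.075

Sums needed: Σ1 = 4, Σ1/u = 11/28, Σ1/u·1/u = 1633/784.
And Σw = -13, Σ1/u·w = -69/14.
Normal equations: [[4, 11/28]; [11/28, 1633/784]]·[p, q]ᵀ = [-13, -69/14]ᵀ.
Eliminating q: (1633/784)·(row 1) − (11/28)·(row 2) gives (6411/784)·p = (1633/784)·(-13) − (11/28)·(-69/14) = -19711/784, so p = -19711/6411.
Then q = ((-69/14) − (11/28)·(-19711/6411))/(1633/784) = -11452/6411.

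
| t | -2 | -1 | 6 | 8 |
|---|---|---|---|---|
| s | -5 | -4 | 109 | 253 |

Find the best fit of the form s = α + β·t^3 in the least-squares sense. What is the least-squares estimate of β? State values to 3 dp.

β = 0.499

The normal system XᵀX·[α, β]ᵀ = Xᵀs is [[4, 719]; [719, 308865]]·[α, β]ᵀ = [353, 153124]ᵀ.
det = 4·308865 − 719² = 718499.
α = (353·308865 − 719·153124)/718499 = -1066811/718499; β = (4·153124 − 719·353)/718499 = 358689/718499.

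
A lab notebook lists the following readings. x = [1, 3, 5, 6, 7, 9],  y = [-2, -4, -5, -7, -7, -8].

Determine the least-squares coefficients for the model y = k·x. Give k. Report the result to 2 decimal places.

k = -1.00

Entries of MᵀM: Σx·x = 201.
Moment sums: Σx·y = -202.
MᵀM·[k]ᵀ = Mᵀy becomes [[201]]·[k]ᵀ = [-202]ᵀ.
Hence k = -202 / 201 ≈ -1.00498.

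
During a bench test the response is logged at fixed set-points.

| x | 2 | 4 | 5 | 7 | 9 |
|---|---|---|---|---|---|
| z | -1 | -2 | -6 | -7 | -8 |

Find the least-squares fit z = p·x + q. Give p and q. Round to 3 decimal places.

From the data, Σx·x = 175, Σx = 27, Σ1 = 5.
Moment sums: Σx·z = -161, Σz = -24.
Normal equations: [[175, 27]; [27, 5]]·[p, q]ᵀ = [-161, -24]ᵀ.
det = 175·5 − 27² = 146.
p = ((-161)·5 − 27·(-24))/146 = -157/146; q = (175·(-24) − 27·(-161))/146 = 147/146.

p = -1.075, q = 1.007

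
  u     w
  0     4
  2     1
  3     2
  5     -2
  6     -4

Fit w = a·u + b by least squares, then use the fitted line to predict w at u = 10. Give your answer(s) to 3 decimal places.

The normal equations are: 74·a + 16·b = -26;  16·a + 5·b = 1.
Δ = 74·5 − 16² = 114.
a = ((-26)·5 − 16·1)/114 = -73/57; b = (74·1 − 16·(-26))/114 = 245/57.
At u = 10: ŵ = (-73/57)·(10) + (245/57)·(1) = -485/57.

ŵ = -8.509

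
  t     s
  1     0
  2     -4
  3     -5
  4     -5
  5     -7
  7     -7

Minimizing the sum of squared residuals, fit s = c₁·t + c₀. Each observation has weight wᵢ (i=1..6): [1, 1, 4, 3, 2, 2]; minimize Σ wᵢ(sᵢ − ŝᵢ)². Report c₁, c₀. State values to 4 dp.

c₁ = -0.8979, c₀ = -1.6313

Sums needed: Σwᵢ·t·t = 237, Σwᵢ·t = 51, Σwᵢ·1 = 13.
Moment sums: Σwᵢ·t·s = -296, Σwᵢ·s = -67.
Normal equations: [[237, 51]; [51, 13]]·[c₁, c₀]ᵀ = [-296, -67]ᵀ.
Eliminating c₀: 13·(row 1) − 51·(row 2) gives 480·c₁ = 13·(-296) − 51·(-67) = -431, so c₁ = -431/480.
Then c₀ = ((-67) − 51·(-431/480))/13 = -261/160.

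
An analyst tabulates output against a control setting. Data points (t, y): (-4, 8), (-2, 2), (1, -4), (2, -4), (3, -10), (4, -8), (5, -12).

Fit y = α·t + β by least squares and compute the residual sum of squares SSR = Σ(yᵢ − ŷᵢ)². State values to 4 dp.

Entries of MᵀM: Σt·t = 75, Σt = 9, Σ1 = 7.
Moment sums: Σt·y = -170, Σy = -28.
Normal equations: [[75, 9]; [9, 7]]·[α, β]ᵀ = [-170, -28]ᵀ.
det = 75·7 − 9² = 444.
α = ((-170)·7 − 9·(-28))/444 = -469/222; β = (75·(-28) − 9·(-170))/444 = -95/74.
Residuals: 5/6, -209/222, -67/111, 335/222, -88/37, 385/222, -17/111; SSR = 1433/111.

SSR = 12.9099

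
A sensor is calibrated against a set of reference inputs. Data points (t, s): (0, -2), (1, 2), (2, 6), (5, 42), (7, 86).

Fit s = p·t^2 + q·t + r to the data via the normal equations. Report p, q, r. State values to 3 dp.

The normal equations are: 3043·p + 477·q + 79·r = 5290;  477·p + 79·q + 15·r = 826;  79·p + 15·q + 5·r = 134.
Inverting the 3×3 Gram matrix, [p, q, r]ᵀ = [7644/4279, -596/4279, -4310/4279]ᵀ.

p = 1.786, q = -0.139, r = -1.007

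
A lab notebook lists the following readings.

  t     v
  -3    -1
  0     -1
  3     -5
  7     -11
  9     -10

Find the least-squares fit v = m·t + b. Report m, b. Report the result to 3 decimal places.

Compute the Gram sums: Σt·t = 148, Σt = 16, Σ1 = 5.
And Σt·v = -179, Σv = -28.
Determinant 148·5 − 16² = 484.
m = ((-179)·5 − 16·(-28))/484 = -447/484; b = (148·(-28) − 16·(-179))/484 = -320/121.

m = -0.924, b = -2.645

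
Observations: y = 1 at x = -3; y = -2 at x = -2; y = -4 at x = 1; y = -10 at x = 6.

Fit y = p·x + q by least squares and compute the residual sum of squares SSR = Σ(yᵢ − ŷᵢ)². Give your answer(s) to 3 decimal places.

SSR = 1.888

With design matrix A, AᵀA = [[50, 2]; [2, 4]] and Aᵀy = [-63, -15]ᵀ.
det = 50·4 − 2² = 196.
p = ((-63)·4 − 2·(-15))/196 = -111/98; q = (50·(-15) − 2·(-63))/196 = -156/49.
Residuals: 11/14, -53/49, 31/98, -1/49; SSR = 185/98.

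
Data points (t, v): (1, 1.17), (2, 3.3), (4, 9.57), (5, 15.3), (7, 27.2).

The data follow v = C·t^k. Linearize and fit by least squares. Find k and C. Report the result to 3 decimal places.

k = 1.611, C = 1.120

Taking logs, ln v = k·ln t + ln C, so regress ln v on ln t.
AᵀA = [[8.7791, 5.6348]; [5.6348, 5]], rhs = [14.7768, 9.6406]ᵀ  (here Σln t = 5.6348, Σ(ln t)² = 8.7791, Σln v = 9.6406, Σln t·ln v = 14.7768).
Δ = 8.7791·5 − (5.6348)² = 12.1448; k = (14.7768·5 − 5.6348·9.6406)/12.1448 = 1.61065, ln C = (8.7791·9.6406 − 5.6348·14.7768)/12.1448 = 0.11299, so C = exp(0.11299) = 1.11962.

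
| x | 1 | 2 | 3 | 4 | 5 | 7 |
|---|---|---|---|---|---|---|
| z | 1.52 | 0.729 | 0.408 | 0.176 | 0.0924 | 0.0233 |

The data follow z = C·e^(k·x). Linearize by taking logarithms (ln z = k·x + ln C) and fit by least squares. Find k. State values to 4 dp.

Linearized form: ln z = k·x + ln C. From the 6 transformed points,
Σx = 22.0000, Σ(x)² = 104.0000, Σln z = -8.6721, Σx·ln z = -48.0753.
Equations: 104.0000·k + 22.0000·ln C = -48.0753;  22.0000·k + 6·ln C = -8.6721.
Solving (det = 140.0000): k = -0.69762, ln C = 1.11258.

k = -0.6976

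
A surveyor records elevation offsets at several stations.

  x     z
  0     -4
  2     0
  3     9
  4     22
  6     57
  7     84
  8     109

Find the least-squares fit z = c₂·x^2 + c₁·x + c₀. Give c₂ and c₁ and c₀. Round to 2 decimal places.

c₂ = 1.96, c₁ = -1.38, c₀ = -4.36

From the data, Σx^2·x^2 = 8146, Σx^2·x = 1170, Σx^2 = 178, Σx·x = 178, Σx = 30, Σ1 = 7.
Moment sums: Σx^2·z = 13577, Σx·z = 1917, Σz = 277.
Normal equations: [[8146, 1170, 178]; [1170, 178, 30]; [178, 30, 7]]·[c₂, c₁, c₀]ᵀ = [13577, 1917, 277]ᵀ.
Inverting the 3×3 Gram matrix, [c₂, c₁, c₀]ᵀ = [22553/11508, -5281/3836, -1793/411]ᵀ.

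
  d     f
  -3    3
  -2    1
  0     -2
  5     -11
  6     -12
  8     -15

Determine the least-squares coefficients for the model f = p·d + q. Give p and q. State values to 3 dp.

p = -1.652, q = -2.146

Forming MᵀM = [[138, 14]; [14, 6]] and Mᵀf = [-258, -36]ᵀ gives MᵀM·[p, q]ᵀ = Mᵀf.
det = 138·6 − 14² = 632.
p = ((-258)·6 − 14·(-36))/632 = -261/158; q = (138·(-36) − 14·(-258))/632 = -339/158.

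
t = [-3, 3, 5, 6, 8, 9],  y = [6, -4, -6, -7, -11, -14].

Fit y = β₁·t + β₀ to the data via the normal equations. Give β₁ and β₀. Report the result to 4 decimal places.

Sums needed: Σt·t = 224, Σt = 28, Σ1 = 6.
Moment sums: Σt·y = -316, Σy = -36.
det = 224·6 − 28² = 560.
β₁ = ((-316)·6 − 28·(-36))/560 = -111/70; β₀ = (224·(-36) − 28·(-316))/560 = 7/5.

β₁ = -1.5857, β₀ = 1.4000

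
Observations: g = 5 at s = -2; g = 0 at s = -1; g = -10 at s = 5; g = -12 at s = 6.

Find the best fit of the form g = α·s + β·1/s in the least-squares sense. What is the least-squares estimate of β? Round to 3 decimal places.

Entries of AᵀA: Σs·s = 66, Σs·1/s = 4, Σ1/s·1/s = 593/450.
Moment sums: Σs·g = -132, Σ1/s·g = -13/2.
Normal equations: [[66, 4]; [4, 593/450]]·[α, β]ᵀ = [-132, -13/2]ᵀ.
Δ = 66·(593/450) − 4² = 5323/75.
α = ((-132)·(593/450) − 4·(-13/2))/(5323/75) = -11096/5323; β = (66·(-13/2) − 4·(-132))/(5323/75) = 7425/5323.

β = 1.395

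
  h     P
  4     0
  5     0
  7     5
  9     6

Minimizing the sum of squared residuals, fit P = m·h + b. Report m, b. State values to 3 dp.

Setting ∂/∂m … = 0 gives: 171·m + 25·b = 89;  25·m + 4·b = 11.
Eliminating b: 4·(row 1) − 25·(row 2) gives 59·m = 4·89 − 25·11 = 81, so m = 81/59.
Then b = (11 − 25·(81/59))/4 = -344/59.

m = 1.373, b = -5.831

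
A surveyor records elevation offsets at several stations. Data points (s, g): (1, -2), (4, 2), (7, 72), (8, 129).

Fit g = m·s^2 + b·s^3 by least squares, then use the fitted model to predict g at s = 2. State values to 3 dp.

ĝ = -3.805

Entries of XᵀX: Σs^2·s^2 = 6754, Σs^2·s^3 = 50600, Σs^3·s^3 = 383890.
Moment sums: Σs^2·g = 11814, Σs^3·g = 90870.
det = 6754·383890 − 50600² = 32433060.
m = (11814·383890 − 50600·90870)/32433060 = -95069/49141; b = (6754·90870 − 50600·11814)/32433060 = 24163/49141.
At s = 2: ĝ = (-95069/49141)·(4) + (24163/49141)·(8) = -186972/49141.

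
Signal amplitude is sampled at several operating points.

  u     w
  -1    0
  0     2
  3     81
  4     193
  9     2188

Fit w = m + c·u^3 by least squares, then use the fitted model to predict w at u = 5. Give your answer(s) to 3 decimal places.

ŵ = 376.434

Sums needed: Σ1 = 5, Σu^3 = 819, Σu^3·u^3 = 536267.
For Mᵀw: Σw = 2464, Σu^3·w = 1609591.
Δ = 5·536267 − 819² = 2010574.
m = (2464·536267 − 819·1609591)/2010574 = 3106859/2010574; c = (5·1609591 − 819·2464)/2010574 = 6029939/2010574.
At u = 5: ŵ = (3106859/2010574)·(1) + (6029939/2010574)·(125) = 378424617/1005287.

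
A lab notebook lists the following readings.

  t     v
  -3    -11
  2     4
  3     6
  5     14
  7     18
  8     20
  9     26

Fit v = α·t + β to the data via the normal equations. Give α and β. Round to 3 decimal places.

From the data, Σt·t = 241, Σt = 31, Σ1 = 7.
And Σt·v = 649, Σv = 77.
So MᵀM·[α, β]ᵀ = Mᵀv: [[241, 31]; [31, 7]]·[α, β]ᵀ = [649, 77]ᵀ.
det = 241·7 − 31² = 726.
α = (649·7 − 31·77)/726 = 98/33; β = (241·77 − 31·649)/726 = -71/33.

α = 2.970, β = -2.152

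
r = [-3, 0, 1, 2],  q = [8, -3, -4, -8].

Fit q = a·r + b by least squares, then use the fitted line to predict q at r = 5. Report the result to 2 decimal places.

q̂ = -17.46

Setting ∂/∂a … = 0 gives: 14·a + 0·b = -44;  0·a + 4·b = -7.
det = 14·4 − 0² = 56.
a = ((-44)·4 − 0·(-7))/56 = -22/7; b = (14·(-7) − 0·(-44))/56 = -7/4.
At r = 5: q̂ = (-22/7)·(5) + (-7/4)·(1) = -489/28.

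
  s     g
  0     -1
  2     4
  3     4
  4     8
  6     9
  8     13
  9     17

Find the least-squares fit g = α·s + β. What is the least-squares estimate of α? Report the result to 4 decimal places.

α = 1.8229

The normal system MᵀM·[α, β]ᵀ = Mᵀg is [[210, 32]; [32, 7]]·[α, β]ᵀ = [363, 54]ᵀ.
det = 210·7 − 32² = 446.
α = (363·7 − 32·54)/446 = 813/446; β = (210·54 − 32·363)/446 = -138/223.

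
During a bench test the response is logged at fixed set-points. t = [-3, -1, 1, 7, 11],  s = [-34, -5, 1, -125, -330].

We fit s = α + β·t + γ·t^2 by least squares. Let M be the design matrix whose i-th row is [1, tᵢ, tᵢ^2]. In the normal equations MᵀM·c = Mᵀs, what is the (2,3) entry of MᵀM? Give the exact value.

1647

Row 2 ↔ basis t, column 3 ↔ basis t^2, so (MᵀM)_{2,3} = Σᵢ (t)·(t^2) = (-3)·(9) + (-1)·(1) + (1)·(1) + (7)·(49) + (11)·(121) = 1647.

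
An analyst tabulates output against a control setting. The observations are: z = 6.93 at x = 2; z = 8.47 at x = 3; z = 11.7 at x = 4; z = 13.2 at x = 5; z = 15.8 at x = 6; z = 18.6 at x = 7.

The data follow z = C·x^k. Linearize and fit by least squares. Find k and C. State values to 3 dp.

Taking logs, ln z = k·ln x + ln C, so regress ln z on ln x.
Σln x = 8.5252, Σ(ln x)² = 13.1965, Σln z = 14.7954, Σln x·ln z = 21.8850.
Normal system: [[13.1965, 8.5252]; [8.5252, 6]]·[k, ln C]ᵀ = [21.8850, 14.7954]ᵀ.
Slope k = (n·Σln x·ln z − Σln x·Σln z)/(n·Σ(ln x)² − (Σln x)²) = (6·21.8850 − 8.5252·14.7954)/6.5005 = 0.79638; ln C = (Σln z − k·Σln x)/n = 1.33436, so C = exp(1.33436) = 3.79755.

k = 0.796, C = 3.798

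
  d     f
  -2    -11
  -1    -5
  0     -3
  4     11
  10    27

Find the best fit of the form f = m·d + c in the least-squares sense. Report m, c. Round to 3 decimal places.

Forming AᵀA = [[121, 11]; [11, 5]] and Aᵀf = [341, 19]ᵀ gives AᵀA·[m, c]ᵀ = Aᵀf.
Determinant 121·5 − 11² = 484.
m = (341·5 − 11·19)/484 = 34/11; c = (121·19 − 11·341)/484 = -3.

m = 3.091, c = -3.000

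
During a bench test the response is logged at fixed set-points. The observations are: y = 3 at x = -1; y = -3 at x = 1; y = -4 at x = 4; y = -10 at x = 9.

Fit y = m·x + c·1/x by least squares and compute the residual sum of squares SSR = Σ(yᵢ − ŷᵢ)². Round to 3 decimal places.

With design matrix A, AᵀA = [[99, 4]; [4, 2689/1296]] and Aᵀy = [-112, -73/9]ᵀ.
Eliminating c: (2689/1296)·(row 1) − 4·(row 2) gives (27275/144)·m = (2689/1296)·(-112) − 4·(-73/9) = -16195/81, so m = -51824/49095.
Then c = ((-73/9) − 4·(-51824/49095))/(2689/1296) = -10224/5455.
Residuals: 689/9819, -689/9819, 6784/9819, -318/1091; SSR = 5618/9819.

SSR = 0.572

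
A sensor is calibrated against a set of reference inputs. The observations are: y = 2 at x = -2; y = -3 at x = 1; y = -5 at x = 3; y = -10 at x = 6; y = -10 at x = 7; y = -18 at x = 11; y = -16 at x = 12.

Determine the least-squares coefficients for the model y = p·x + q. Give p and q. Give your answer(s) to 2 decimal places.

Sums needed: Σx·x = 364, Σx = 38, Σ1 = 7.
Right-hand side: Σx·y = -542, Σy = -60.
So MᵀM·[p, q]ᵀ = Mᵀy: [[364, 38]; [38, 7]]·[p, q]ᵀ = [-542, -60]ᵀ.
det = 364·7 − 38² = 1104.
p = ((-542)·7 − 38·(-60))/1104 = -757/552; q = (364·(-60) − 38·(-542))/1104 = -311/276.

p = -1.37, q = -1.13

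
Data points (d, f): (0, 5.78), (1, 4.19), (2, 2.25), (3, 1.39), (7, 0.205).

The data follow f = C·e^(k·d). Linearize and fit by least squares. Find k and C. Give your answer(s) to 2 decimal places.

Taking logs, ln f = k·d + ln C, so regress ln f on d.
XᵀX = [[63.0000, 13.0000]; [13.0000, 5]], rhs = [-7.0507, 2.7426]ᵀ  (here Σd = 13.0000, Σ(d)² = 63.0000, Σln f = 2.7426, Σd·ln f = -7.0507).
Solving (det = 146.0000): k = -0.48567, ln C = 1.81125, so C = exp(1.81125) = 6.11811.

k = -0.49, C = 6.12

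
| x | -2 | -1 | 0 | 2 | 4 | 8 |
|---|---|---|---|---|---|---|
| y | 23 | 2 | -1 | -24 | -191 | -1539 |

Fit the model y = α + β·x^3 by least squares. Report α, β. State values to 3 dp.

α = -0.387, β = -3.005

Sums needed: Σ1 = 6, Σx^3 = 575, Σx^3·x^3 = 266369.
And Σy = -1730, Σx^3·y = -800570.
So MᵀM·[α, β]ᵀ = Mᵀy: [[6, 575]; [575, 266369]]·[α, β]ᵀ = [-1730, -800570]ᵀ.
det = 6·266369 − 575² = 1267589.
α = ((-1730)·266369 − 575·(-800570))/1267589 = -490620/1267589; β = (6·(-800570) − 575·(-1730))/1267589 = -3808670/1267589.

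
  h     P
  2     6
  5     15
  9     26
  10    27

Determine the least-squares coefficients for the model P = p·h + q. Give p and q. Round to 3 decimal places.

AᵀA·[p, q]ᵀ = AᵀP reads: 210·p + 26·q = 591;  26·p + 4·q = 74.
(Σh·h = 210, Σh = 26, Σ1 = 4, Σh·P = 591, ΣP = 74.)
Eliminating q: 4·(row 1) − 26·(row 2) gives 164·p = 4·591 − 26·74 = 440, so p = 110/41.
Then q = (74 − 26·(110/41))/4 = 87/82.

p = 2.683, q = 1.061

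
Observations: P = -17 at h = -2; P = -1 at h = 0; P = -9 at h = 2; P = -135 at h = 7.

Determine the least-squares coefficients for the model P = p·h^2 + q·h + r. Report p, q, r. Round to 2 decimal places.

p = -3.02, q = 2.00, r = -0.95

Compute the Gram sums: Σh^2·h^2 = 2433, Σh^2·h = 343, Σh^2 = 57, Σh·h = 57, Σh = 7, Σ1 = 4.
For XᵀP: Σh^2·P = -6719, Σh·P = -929, ΣP = -162.
XᵀX·[p, q, r]ᵀ = XᵀP becomes [[2433, 343, 57]; [343, 57, 7]; [57, 7, 4]]·[p, q, r]ᵀ = [-6719, -929, -162]ᵀ.
Inverting the 3×3 Gram matrix, [p, q, r]ᵀ = [-20176/6679, 13330/6679, -6319/6679]ᵀ.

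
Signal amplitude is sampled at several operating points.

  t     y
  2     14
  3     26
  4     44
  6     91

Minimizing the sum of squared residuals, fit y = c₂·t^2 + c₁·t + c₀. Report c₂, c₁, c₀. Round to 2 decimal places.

The normal equations are: 1649·c₂ + 315·c₁ + 65·c₀ = 4270;  315·c₂ + 65·c₁ + 15·c₀ = 828;  65·c₂ + 15·c₁ + 4·c₀ = 175.
(Σt^2·t^2 = 1649, Σt^2·t = 315, Σt^2 = 65, Σt·t = 65, Σt = 15, Σ1 = 4, Σt^2·y = 4270, Σt·y = 828, Σy = 175.)
Inverting the 3×3 Gram matrix, [c₂, c₁, c₀]ᵀ = [97/44, 369/220, 18/11]ᵀ.

c₂ = 2.20, c₁ = 1.68, c₀ = 1.64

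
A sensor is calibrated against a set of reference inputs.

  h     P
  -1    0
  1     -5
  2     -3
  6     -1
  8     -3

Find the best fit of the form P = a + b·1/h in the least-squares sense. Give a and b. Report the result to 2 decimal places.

Sums needed: Σ1 = 5, Σ1/h = 19/24, Σ1/h·1/h = 1321/576.
And ΣP = -12, Σ1/h·P = -169/24.
MᵀM·[a, b]ᵀ = MᵀP becomes [[5, 19/24]; [19/24, 1321/576]]·[a, b]ᵀ = [-12, -169/24]ᵀ.
Δ = 5·(1321/576) − (19/24)² = 1561/144.
a = ((-12)·(1321/576) − (19/24)·(-169/24))/(1561/144) = -12641/6244; b = (5·(-169/24) − (19/24)·(-12))/(1561/144) = -3702/1561.

a = -2.02, b = -2.37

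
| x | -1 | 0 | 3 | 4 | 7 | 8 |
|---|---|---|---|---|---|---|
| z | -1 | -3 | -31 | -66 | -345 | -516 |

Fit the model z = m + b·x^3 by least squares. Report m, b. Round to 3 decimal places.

Setting ∂/∂m … = 0 gives: 6·m + 945·b = -962;  945·m + 384619·b = -387587.
(Σ1 = 6, Σx^3 = 945, Σx^3·x^3 = 384619, Σz = -962, Σx^3·z = -387587.)
det = 6·384619 − 945² = 1414689.
m = ((-962)·384619 − 945·(-387587))/1414689 = -3733763/1414689; b = (6·(-387587) − 945·(-962))/1414689 = -472144/471563.

m = -2.639, b = -1.001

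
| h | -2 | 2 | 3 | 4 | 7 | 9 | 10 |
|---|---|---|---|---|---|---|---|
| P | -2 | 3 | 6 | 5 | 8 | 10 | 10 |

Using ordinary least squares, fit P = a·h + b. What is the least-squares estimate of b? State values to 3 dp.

b = 1.088

Sums needed: Σh·h = 263, Σh = 33, Σ1 = 7.
And Σh·P = 294, ΣP = 40.
So XᵀX·[a, b]ᵀ = XᵀP: [[263, 33]; [33, 7]]·[a, b]ᵀ = [294, 40]ᵀ.
Eliminating b: 7·(row 1) − 33·(row 2) gives 752·a = 7·294 − 33·40 = 738, so a = 369/376.
Then b = (40 − 33·(369/376))/7 = 409/376.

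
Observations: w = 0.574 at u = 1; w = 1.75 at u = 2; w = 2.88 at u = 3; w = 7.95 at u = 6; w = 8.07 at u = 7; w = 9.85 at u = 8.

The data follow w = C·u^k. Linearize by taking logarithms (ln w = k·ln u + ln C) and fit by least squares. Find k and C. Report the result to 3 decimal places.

k = 1.357, C = 0.625

Linearized form: ln w = k·ln u + ln C. From the 6 transformed points,
Σln u = 7.6089, Σ(ln u)² = 13.0084, Σln w = 7.5111, Σln u·ln w = 14.0846.
Equations: 13.0084·k + 7.6089·ln C = 14.0846;  7.6089·k + 6·ln C = 7.5111.
Δ = 13.0084·6 − (7.6089)² = 20.1558; k = (14.0846·6 − 7.6089·7.5111)/20.1558 = 1.35728, ln C = (13.0084·7.5111 − 7.6089·14.0846)/20.1558 = -0.46938, so C = exp(-0.46938) = 0.62539.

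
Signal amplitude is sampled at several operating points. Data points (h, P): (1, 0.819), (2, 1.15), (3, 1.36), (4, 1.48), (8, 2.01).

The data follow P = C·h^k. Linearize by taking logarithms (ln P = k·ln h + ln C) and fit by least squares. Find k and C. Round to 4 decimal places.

k = 0.4255, C = 0.8354

With ln Pᵢ as the transformed response and ln hᵢ as the regressor:
Σln h = 5.2575, Σ(ln h)² = 7.9333, Σln P = 1.3378, Σln h·ln P = 2.4299.
Equations: 7.9333·k + 5.2575·ln C = 2.4299;  5.2575·k + 5·ln C = 1.3378.
Slope k = (n·Σln h·ln P − Σln h·Σln P)/(n·Σ(ln h)² − (Σln h)²) = (5·2.4299 − 5.2575·1.3378)/12.0252 = 0.42546; ln C = (Σln P − k·Σln h)/n = -0.17982, so C = exp(-0.17982) = 0.83542.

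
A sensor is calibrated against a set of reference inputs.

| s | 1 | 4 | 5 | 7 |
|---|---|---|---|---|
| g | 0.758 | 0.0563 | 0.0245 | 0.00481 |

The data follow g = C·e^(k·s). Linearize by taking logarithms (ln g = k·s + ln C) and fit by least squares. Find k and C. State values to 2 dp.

k = -0.84, C = 1.72

Linearized form: ln g = k·s + ln C. From the 4 transformed points,
Σs = 17.0000, Σ(s)² = 91.0000, Σln g = -12.2003, Σs·ln g = -67.6901.
Equations: 91.0000·k + 17.0000·ln C = -67.6901;  17.0000·k + 4·ln C = -12.2003.
Solving (det = 75.0000): k = -0.84475, ln C = 0.54010, so C = exp(0.54010) = 1.71618.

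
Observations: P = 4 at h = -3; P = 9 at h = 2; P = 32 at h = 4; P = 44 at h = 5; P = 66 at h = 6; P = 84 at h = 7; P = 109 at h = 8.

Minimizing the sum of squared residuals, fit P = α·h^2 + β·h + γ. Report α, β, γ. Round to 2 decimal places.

Sums needed: Σh^2·h^2 = 8771, Σh^2·h = 1241, Σh^2 = 203, Σh·h = 203, Σh = 29, Σ1 = 7.
For XᵀP: Σh^2·P = 15152, Σh·P = 2210, ΣP = 348.
XᵀX·[α, β, γ]ᵀ = XᵀP becomes [[8771, 1241, 203]; [1241, 203, 29]; [203, 29, 7]]·[α, β, γ]ᵀ = [15152, 2210, 348]ᵀ.
Row-reducing yields α = 3265/2303, β = 7989/3290, γ = -33611/23030.

α = 1.42, β = 2.43, γ = -1.46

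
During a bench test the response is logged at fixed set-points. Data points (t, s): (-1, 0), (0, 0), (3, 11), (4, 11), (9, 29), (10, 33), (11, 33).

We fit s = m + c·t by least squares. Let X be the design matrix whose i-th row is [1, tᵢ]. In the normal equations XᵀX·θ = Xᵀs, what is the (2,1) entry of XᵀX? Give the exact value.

Row 2 ↔ basis t, column 1 ↔ basis 1, so (XᵀX)_{2,1} = Σᵢ t = (-1)·(1) + (0)·(1) + (3)·(1) + (4)·(1) + (9)·(1) + (10)·(1) + (11)·(1) = 36.

36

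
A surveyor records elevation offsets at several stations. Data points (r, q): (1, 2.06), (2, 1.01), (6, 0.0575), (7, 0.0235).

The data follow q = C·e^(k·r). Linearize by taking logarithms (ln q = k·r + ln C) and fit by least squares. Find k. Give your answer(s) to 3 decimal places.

Taking logs, ln q = k·r + ln C, so regress ln q on r.
Σr = 16.0000, Σ(r)² = 90.0000, Σln q = -5.8741, Σr·ln q = -42.6485.
Equations: 90.0000·k + 16.0000·ln C = -42.6485;  16.0000·k + 4·ln C = -5.8741.
Slope k = (n·Σr·ln q − Σr·Σln q)/(n·Σ(r)² − (Σr)²) = (4·-42.6485 − 16.0000·-5.8741)/104.0000 = -0.73662; ln C = (Σln q − k·Σr)/n = 1.47798.

k = -0.737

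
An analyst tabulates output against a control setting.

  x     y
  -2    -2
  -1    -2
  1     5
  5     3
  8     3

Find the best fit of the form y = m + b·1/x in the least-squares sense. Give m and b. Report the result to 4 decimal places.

From the data, Σ1 = 5, Σ1/x = -7/40, Σ1/x·1/x = 3689/1600.
And Σy = 7, Σ1/x·y = 359/40.
So AᵀA·[m, b]ᵀ = Aᵀy: [[5, -7/40]; [-7/40, 3689/1600]]·[m, b]ᵀ = [7, 359/40]ᵀ.
Δ = 5·(3689/1600) − (-7/40)² = 4599/400.
m = (7·(3689/1600) − (-7/40)·(359/40))/(4599/400) = 1012/657; b = (5·(359/40) − (-7/40)·7)/(4599/400) = 18440/4599.

m = 1.5403, b = 4.0096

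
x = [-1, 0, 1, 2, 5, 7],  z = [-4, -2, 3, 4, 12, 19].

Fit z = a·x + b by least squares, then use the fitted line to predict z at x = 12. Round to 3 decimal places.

ẑ = 32.563

The normal system AᵀA·[a, b]ᵀ = Aᵀz is [[80, 14]; [14, 6]]·[a, b]ᵀ = [208, 32]ᵀ.
det = 80·6 − 14² = 284.
a = (208·6 − 14·32)/284 = 200/71; b = (80·32 − 14·208)/284 = -88/71.
At x = 12: ẑ = (200/71)·(12) + (-88/71)·(1) = 2312/71.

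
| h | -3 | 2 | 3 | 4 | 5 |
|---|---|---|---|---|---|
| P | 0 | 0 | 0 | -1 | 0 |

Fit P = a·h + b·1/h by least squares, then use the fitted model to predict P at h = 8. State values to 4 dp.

P̂ = -0.7013

Sums needed: Σh·h = 63, Σh·1/h = 5, Σ1/h·1/h = 2069/3600.
For MᵀP: Σh·P = -4, Σ1/h·P = -1/4.
MᵀM·[a, b]ᵀ = MᵀP becomes [[63, 5]; [5, 2069/3600]]·[a, b]ᵀ = [-4, -1/4]ᵀ.
Δ = 63·(2069/3600) − 5² = 4483/400.
a = ((-4)·(2069/3600) − 5·(-1/4))/(4483/400) = -3776/40347; b = (63·(-1/4) − 5·(-4))/(4483/400) = 1700/4483.
At h = 8: P̂ = (-3776/40347)·(8) + (1700/4483)·(1/8) = -56591/80694.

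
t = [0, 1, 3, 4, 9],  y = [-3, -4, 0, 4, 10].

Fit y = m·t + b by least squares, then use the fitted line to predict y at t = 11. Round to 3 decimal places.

ŷ = 13.480

Normal-equation sums: Σt·t = 107, Σt = 17, Σ1 = 5.
Moment sums: Σt·y = 102, Σy = 7.
Eliminating b: 5·(row 1) − 17·(row 2) gives 246·m = 5·102 − 17·7 = 391, so m = 391/246.
Then b = (7 − 17·(391/246))/5 = -985/246.
At t = 11: ŷ = (391/246)·(11) + (-985/246)·(1) = 1658/123.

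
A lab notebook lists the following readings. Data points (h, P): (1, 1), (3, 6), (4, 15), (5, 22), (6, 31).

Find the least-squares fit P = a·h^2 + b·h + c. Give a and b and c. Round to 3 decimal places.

With design matrix X, XᵀX = [[2259, 433, 87]; [433, 87, 19]; [87, 19, 5]] and XᵀP = [1961, 375, 75]ᵀ.
Solving the 3×3 system (Gaussian elimination) gives a = 88/97, b = -19/97, c = -4/97.

a = 0.907, b = -0.196, c = -0.041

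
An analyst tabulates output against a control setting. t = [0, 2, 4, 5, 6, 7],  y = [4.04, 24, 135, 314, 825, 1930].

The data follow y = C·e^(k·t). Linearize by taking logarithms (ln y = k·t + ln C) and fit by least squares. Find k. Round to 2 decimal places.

k = 0.88

Let Y = ln y. Fitting Y = k·t + ln C by least squares:
Σt = 24.0000, Σ(t)² = 130.0000, Σln y = 29.5096, Σt·ln y = 147.9734.
Normal system: [[130.0000, 24.0000]; [24.0000, 6]]·[k, ln C]ᵀ = [147.9734, 29.5096]ᵀ.
Slope k = (n·Σt·ln y − Σt·Σln y)/(n·Σ(t)² − (Σt)²) = (6·147.9734 − 24.0000·29.5096)/204.0000 = 0.88044; ln C = (Σln y − k·Σt)/n = 1.39652.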